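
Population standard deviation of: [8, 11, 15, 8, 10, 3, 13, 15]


Mean = 83/8
  (8-83/8)²=361/64
  (11-83/8)²=25/64
  (15-83/8)²=1369/64
  (8-83/8)²=361/64
  (10-83/8)²=9/64
  (3-83/8)²=3481/64
  (13-83/8)²=441/64
  (15-83/8)²=1369/64
Σ(x-μ)² = 927/8
σ² = (927/8)/8 = 927/64

σ = √(927/64) ≈ 3.8058


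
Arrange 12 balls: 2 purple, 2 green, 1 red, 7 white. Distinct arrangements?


12!/(2!×2!×1!×7!) = 23760

23760


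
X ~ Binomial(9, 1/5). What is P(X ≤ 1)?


P(X ≤ 1) = Σ P(X=i) for i=0..1
P(X=0) = 262144/1953125
P(X=1) = 589824/1953125
Sum = 851968/1953125

P(X ≤ 1) = 851968/1953125 ≈ 43.62%


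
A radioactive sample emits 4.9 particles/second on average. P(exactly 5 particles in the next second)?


Poisson(λ=4.9): P(X=5) = e^(-λ)×λ^k/k!
= e^(-4.9) × 4.9^5 / 5!
≈ 0.007446583071 × 2824.75249 / 120 ≈ 0.175290

P(X=5) ≈ 0.175290 ≈ 17.53%


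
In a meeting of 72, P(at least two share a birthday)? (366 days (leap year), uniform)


P(all different) = Π(366-i)/366 for i=0..71
= 0.000559
P(match) = 1 - 0.000559 = 0.999441

P ≈ 0.9994 ≈ 99.94%


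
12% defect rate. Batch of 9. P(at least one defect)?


P(all good) = (22/25)^9 = 1207269217792/3814697265625
P(≥1 defect) = 2607428047833/3814697265625

P = 2607428047833/3814697265625 ≈ 68.35%


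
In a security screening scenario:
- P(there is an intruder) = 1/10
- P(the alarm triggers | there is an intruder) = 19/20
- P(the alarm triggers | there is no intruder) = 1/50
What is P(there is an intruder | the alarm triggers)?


Using Bayes' theorem:
P(A|B) = P(B|A)·P(A) / P(B)

P(the alarm triggers) = 19/20 × 1/10 + 1/50 × 9/10
= 19/200 + 9/500 = 113/1000

P(there is an intruder|the alarm triggers) = (19/200) / (113/1000) = 95/113

P(there is an intruder|the alarm triggers) = 95/113 ≈ 84.07%


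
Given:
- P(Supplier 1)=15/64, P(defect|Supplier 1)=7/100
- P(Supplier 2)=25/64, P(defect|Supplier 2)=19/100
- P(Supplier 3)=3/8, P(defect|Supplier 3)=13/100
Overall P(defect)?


P(B) = Σ P(B|Aᵢ)×P(Aᵢ)
  7/100×15/64 = 21/1280
  19/100×25/64 = 19/256
  13/100×3/8 = 39/800
Sum = 223/1600

P(defect) = 223/1600 ≈ 13.94%


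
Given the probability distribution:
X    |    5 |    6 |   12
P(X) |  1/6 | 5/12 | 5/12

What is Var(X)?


E[X] = 25/3
E[X²] = 475/6
Var(X) = E[X²] - (E[X])² = 475/6 - 625/9 = 175/18

Var(X) = 175/18 ≈ 9.7222


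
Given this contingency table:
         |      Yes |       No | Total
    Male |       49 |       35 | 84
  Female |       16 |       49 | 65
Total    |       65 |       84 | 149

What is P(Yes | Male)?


P(Yes | Male) = 49/(49+35) = 49/84 = 7/12

P(Yes|Male) = 7/12 ≈ 58.33%


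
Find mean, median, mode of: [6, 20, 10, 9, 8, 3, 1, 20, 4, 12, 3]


Sorted: [1, 3, 3, 4, 6, 8, 9, 10, 12, 20, 20]
Mean = 96/11
Median = 8
Freq: {6: 1, 20: 2, 10: 1, 9: 1, 8: 1, 3: 2, 1: 1, 4: 1, 12: 1}
Mode: [3, 20]

Mean=96/11, Median=8, Mode=[3, 20]


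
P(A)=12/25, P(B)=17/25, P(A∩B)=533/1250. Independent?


P(A)×P(B) = 204/625
P(A∩B) = 533/1250
Not equal → NOT independent

No, not independent


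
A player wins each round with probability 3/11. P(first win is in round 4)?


Geometric: P(X=4) = (1-p)^(k-1)×p = (8/11)^3×3/11 = 1536/14641

P(X=4) = 1536/14641 ≈ 10.49%


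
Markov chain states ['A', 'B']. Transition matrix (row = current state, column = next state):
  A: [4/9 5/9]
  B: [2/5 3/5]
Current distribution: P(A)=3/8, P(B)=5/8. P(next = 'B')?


P(next=B) = Σᵢ P(now=i)×P(i→B)
= 3/8×5/9 + 5/8×3/5
= 5/24 + 3/8 = 7/12

P = 7/12 ≈ 0.5833


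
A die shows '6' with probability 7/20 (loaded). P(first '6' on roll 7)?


Geometric: P(X=7) = (1-p)^(k-1)×p = (13/20)^6×7/20 = 33787663/1280000000

P(X=7) = 33787663/1280000000 ≈ 2.64%


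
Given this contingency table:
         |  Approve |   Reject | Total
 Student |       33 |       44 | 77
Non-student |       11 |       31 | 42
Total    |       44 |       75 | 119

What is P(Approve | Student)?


P(Approve | Student) = 33/(33+44) = 33/77 = 3/7

P(Approve|Student) = 3/7 ≈ 42.86%


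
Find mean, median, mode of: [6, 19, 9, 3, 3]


Sorted: [3, 3, 6, 9, 19]
Mean = 40/5 = 8
Median = 6
Freq: {6: 1, 19: 1, 9: 1, 3: 2}
Mode: [3]

Mean=8, Median=6, Mode=3


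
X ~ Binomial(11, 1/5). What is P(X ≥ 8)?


P(X ≥ 8) = Σ P(X=i) for i=8..11
P(X=8) = 2112/9765625
P(X=9) = 176/9765625
P(X=10) = 44/48828125
P(X=11) = 1/48828125
Sum = 2297/9765625

P(X ≥ 8) = 2297/9765625 ≈ 0.02%


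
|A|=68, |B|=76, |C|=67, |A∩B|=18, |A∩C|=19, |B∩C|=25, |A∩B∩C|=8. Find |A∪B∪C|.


|A∪B∪C| = 68+76+67-18-19-25+8 = 157

|A∪B∪C| = 157


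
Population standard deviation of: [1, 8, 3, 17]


Mean = 29/4
  (1-29/4)²=625/16
  (8-29/4)²=9/16
  (3-29/4)²=289/16
  (17-29/4)²=1521/16
Σ(x-μ)² = 611/4
σ² = (611/4)/4 = 611/16

σ = √(611/16) ≈ 6.1796


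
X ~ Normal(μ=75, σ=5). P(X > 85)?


z = (85-75)/5 = 2.0
P(X > 85) = 1 - P(Z ≤ 2.0) = 1 - 0.9772 = 0.0228

P(X > 85) ≈ 0.0228


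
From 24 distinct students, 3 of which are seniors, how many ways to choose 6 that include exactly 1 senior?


Choose 1 of the 3 seniors and 5 of the other 21 students:
C(3,1)×C(21,5) = 3×20349 = 61047

61047


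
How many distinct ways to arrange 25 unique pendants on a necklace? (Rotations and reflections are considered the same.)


Free circular arrangements: rotations and reflections both identified.
(n-1)!/2 = 24!/2 = 620448401733239439360000/2 = 310224200866619719680000

310224200866619719680000


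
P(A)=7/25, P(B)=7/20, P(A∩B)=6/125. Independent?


P(A)×P(B) = 49/500
P(A∩B) = 6/125
Not equal → NOT independent

No, not independent


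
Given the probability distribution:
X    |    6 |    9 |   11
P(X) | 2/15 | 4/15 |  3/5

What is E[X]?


E[X] = Σ x·P(X=x)
= (6)×(2/15) + (9)×(4/15) + (11)×(3/5)
= 49/5

E[X] = 49/5


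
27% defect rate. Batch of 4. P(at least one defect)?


P(all good) = (73/100)^4 = 28398241/100000000
P(≥1 defect) = 71601759/100000000

P = 71601759/100000000 ≈ 71.60%


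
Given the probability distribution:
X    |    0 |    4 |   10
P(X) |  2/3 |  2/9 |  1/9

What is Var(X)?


E[X] = 2
E[X²] = 44/3
Var(X) = E[X²] - (E[X])² = 44/3 - 4 = 32/3

Var(X) = 32/3 ≈ 10.6667


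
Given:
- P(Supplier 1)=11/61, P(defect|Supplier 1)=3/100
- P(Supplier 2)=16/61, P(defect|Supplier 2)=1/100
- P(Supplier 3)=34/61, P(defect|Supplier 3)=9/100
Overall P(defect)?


P(B) = Σ P(B|Aᵢ)×P(Aᵢ)
  3/100×11/61 = 33/6100
  1/100×16/61 = 4/1525
  9/100×34/61 = 153/3050
Sum = 71/1220

P(defect) = 71/1220 ≈ 5.82%


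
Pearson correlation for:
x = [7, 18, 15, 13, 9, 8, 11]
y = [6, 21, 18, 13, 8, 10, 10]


n=7, Σx=81, Σy=86, Σxy=1121, Σx²=1033, Σy²=1234
r = (7×1121 - 81×86)/√((7×1033 - 81²)(7×1234 - 86²))
= 881/√(670×1242) = 881/√832140 ≈ 881/912.2171 ≈ 0.9658

r ≈ 0.9658


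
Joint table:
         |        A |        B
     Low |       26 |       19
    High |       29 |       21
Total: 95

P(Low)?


P(Low) = (26+19)/95 = 45/95 = 9/19

P(Low) = 9/19 ≈ 47.37%


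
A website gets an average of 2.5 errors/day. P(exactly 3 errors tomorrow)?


Poisson(λ=2.5): P(X=3) = e^(-λ)×λ^k/k!
= e^(-2.5) × 2.5^3 / 3!
≈ 0.08208499862 × 15.625 / 6 ≈ 0.213763

P(X=3) ≈ 0.213763 ≈ 21.38%


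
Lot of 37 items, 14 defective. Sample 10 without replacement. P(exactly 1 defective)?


Hypergeometric: C(14,1)×C(23,9)/C(37,10)
= 14×817190/348330136 = 2185/66526

P(X=1) = 2185/66526 ≈ 3.28%


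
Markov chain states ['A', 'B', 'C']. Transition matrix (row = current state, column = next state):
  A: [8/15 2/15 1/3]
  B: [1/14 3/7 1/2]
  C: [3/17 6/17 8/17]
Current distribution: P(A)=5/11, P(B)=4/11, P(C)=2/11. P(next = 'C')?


P(next=C) = Σᵢ P(now=i)×P(i→C)
= 5/11×1/3 + 4/11×1/2 + 2/11×8/17
= 5/33 + 2/11 + 16/187 = 235/561

P = 235/561 ≈ 0.4189


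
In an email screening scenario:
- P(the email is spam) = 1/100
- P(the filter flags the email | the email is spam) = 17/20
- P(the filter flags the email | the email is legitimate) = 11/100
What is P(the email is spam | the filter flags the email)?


Using Bayes' theorem:
P(A|B) = P(B|A)·P(A) / P(B)

P(the filter flags the email) = 17/20 × 1/100 + 11/100 × 99/100
= 17/2000 + 1089/10000 = 587/5000

P(the email is spam|the filter flags the email) = (17/2000) / (587/5000) = 85/1174

P(the email is spam|the filter flags the email) = 85/1174 ≈ 7.24%


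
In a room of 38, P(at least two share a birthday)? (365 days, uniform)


P(all different) = Π(365-i)/365 for i=0..37
= 0.135932
P(match) = 1 - 0.135932 = 0.864068

P ≈ 0.8641 ≈ 86.41%


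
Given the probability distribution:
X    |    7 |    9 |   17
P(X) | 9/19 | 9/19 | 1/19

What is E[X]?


E[X] = Σ x·P(X=x)
= (7)×(9/19) + (9)×(9/19) + (17)×(1/19)
= 161/19

E[X] = 161/19


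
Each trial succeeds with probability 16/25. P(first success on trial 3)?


Geometric: P(X=3) = (1-p)^(k-1)×p = (9/25)^2×16/25 = 1296/15625

P(X=3) = 1296/15625 ≈ 8.29%


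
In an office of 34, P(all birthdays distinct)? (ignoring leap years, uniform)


P(all different) = Π(365-i)/365 for i=0..33
= (365/365)×(364/365)×...×(332/365)
= 0.204683

P ≈ 0.2047 ≈ 20.47%


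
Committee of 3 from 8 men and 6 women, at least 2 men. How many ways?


Count by #men:
  2M,1W: C(8,2)×C(6,1)=168
  3M,0W: C(8,3)×C(6,0)=56
Total = 224

224


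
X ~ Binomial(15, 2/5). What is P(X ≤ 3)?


P(X ≤ 3) = Σ P(X=i) for i=0..3
P(X=0) = 14348907/30517578125
P(X=1) = 28697814/6103515625
P(X=2) = 133923132/6103515625
P(X=3) = 386889048/6103515625
Sum = 2761898877/30517578125

P(X ≤ 3) = 2761898877/30517578125 ≈ 9.05%


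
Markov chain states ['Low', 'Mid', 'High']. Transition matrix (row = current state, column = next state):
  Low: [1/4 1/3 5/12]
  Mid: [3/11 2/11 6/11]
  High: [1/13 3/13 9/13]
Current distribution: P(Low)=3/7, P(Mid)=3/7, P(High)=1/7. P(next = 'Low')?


P(next=Low) = Σᵢ P(now=i)×P(i→Low)
= 3/7×1/4 + 3/7×3/11 + 1/7×1/13
= 3/28 + 9/77 + 1/91 = 941/4004

P = 941/4004 ≈ 0.2350


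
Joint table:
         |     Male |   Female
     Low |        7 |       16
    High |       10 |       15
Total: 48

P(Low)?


P(Low) = (7+16)/48 = 23/48

P(Low) = 23/48 ≈ 47.92%


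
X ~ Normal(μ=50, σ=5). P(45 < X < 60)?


z₁=(45-50)/5=-1.0, z₂=(60-50)/5=2.0
P = Φ(2.0) - Φ(-1.0) = 0.977250 - 0.158655 = 0.818595 ≈ 0.8186

P(45 < X < 60) ≈ 0.8186


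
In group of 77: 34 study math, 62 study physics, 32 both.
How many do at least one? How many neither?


|A∪B| = 34+62-32 = 64
Neither = 77-64 = 13

At least one: 64; Neither: 13


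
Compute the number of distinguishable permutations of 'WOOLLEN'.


Letters: 7, freq: {'W': 1, 'O': 2, 'L': 2, 'E': 1, 'N': 1}
7!/(1!×2!×2!×1!×1!) = 5040/4 = 1260

1260


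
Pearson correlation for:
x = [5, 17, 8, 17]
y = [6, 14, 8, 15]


n=4, Σx=47, Σy=43, Σxy=587, Σx²=667, Σy²=521
r = (4×587 - 47×43)/√((4×667 - 47²)(4×521 - 43²))
= 327/√(459×235) = 327/√107865 ≈ 327/328.4281 ≈ 0.9957

r ≈ 0.9957


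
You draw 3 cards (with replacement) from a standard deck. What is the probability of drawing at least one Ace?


P(not a Ace) = 48/52 = 12/13
P(none in 3 draws) = (12/13)^3 = 1728/2197
P(≥1 Ace) = 1 - 1728/2197 = 469/2197

P = 469/2197 ≈ 21.35%


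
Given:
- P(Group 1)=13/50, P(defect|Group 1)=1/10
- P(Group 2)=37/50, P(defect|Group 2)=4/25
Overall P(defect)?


P(B) = Σ P(B|Aᵢ)×P(Aᵢ)
  1/10×13/50 = 13/500
  4/25×37/50 = 74/625
Sum = 361/2500

P(defect) = 361/2500 ≈ 14.44%


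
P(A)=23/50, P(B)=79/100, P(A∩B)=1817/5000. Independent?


P(A)×P(B) = 1817/5000
P(A∩B) = 1817/5000
Equal ✓ → Independent

Yes, independent


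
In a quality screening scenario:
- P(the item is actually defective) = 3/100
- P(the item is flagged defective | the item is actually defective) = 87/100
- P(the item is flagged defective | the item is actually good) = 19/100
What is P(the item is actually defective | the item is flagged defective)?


Using Bayes' theorem:
P(A|B) = P(B|A)·P(A) / P(B)

P(the item is flagged defective) = 87/100 × 3/100 + 19/100 × 97/100
= 261/10000 + 1843/10000 = 263/1250

P(the item is actually defective|the item is flagged defective) = (261/10000) / (263/1250) = 261/2104

P(the item is actually defective|the item is flagged defective) = 261/2104 ≈ 12.40%


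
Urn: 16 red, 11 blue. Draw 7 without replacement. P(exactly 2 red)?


Hypergeometric: C(16,2)×C(11,5)/C(27,7)
= 120×462/888030 = 56/897

P(X=2) = 56/897 ≈ 6.24%


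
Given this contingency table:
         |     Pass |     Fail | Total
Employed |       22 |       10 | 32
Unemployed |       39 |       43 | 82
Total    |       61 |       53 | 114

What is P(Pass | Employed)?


P(Pass | Employed) = 22/(22+10) = 22/32 = 11/16

P(Pass|Employed) = 11/16 ≈ 68.75%


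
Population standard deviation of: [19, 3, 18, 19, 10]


Mean = 69/5
  (19-69/5)²=676/25
  (3-69/5)²=2916/25
  (18-69/5)²=441/25
  (19-69/5)²=676/25
  (10-69/5)²=361/25
Σ(x-μ)² = 1014/5
σ² = (1014/5)/5 = 1014/25

σ = √(1014/25) ≈ 6.3687


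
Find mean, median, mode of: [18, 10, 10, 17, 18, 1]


Sorted: [1, 10, 10, 17, 18, 18]
Mean = 74/6 = 37/3
Median = 27/2
Freq: {18: 2, 10: 2, 17: 1, 1: 1}
Mode: [10, 18]

Mean=37/3, Median=27/2, Mode=[10, 18]


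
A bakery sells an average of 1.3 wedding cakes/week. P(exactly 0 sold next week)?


Poisson(λ=1.3): P(X=0) = e^(-λ)×λ^k/k!
= e^(-1.3) × 1.3^0 / 0!
≈ 0.272531793 × 1 / 1 ≈ 0.272532

P(X=0) ≈ 0.272532 ≈ 27.25%


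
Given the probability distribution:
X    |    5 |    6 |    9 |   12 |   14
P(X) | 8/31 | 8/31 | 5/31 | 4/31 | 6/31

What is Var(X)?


E[X] = 265/31
E[X²] = 2645/31
Var(X) = E[X²] - (E[X])² = 2645/31 - 70225/961 = 11770/961

Var(X) = 11770/961 ≈ 12.2477


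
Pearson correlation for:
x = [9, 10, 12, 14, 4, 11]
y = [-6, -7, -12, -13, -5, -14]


n=6, Σx=60, Σy=-57, Σxy=-624, Σx²=658, Σy²=619
r = (6×(-624) - 60×(-57))/√((6×658 - 60²)(6×619 - (-57)²))
= -324/√(348×465) = -324/√161820 ≈ -324/402.2686 ≈ -0.8054

r ≈ -0.8054


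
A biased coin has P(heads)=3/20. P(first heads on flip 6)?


Geometric: P(X=6) = (1-p)^(k-1)×p = (17/20)^5×3/20 = 4259571/64000000

P(X=6) = 4259571/64000000 ≈ 6.66%


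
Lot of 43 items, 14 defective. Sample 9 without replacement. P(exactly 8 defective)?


Hypergeometric: C(14,8)×C(29,1)/C(43,9)
= 3003×29/563921995 = 957/6196945

P(X=8) = 957/6196945 ≈ 0.02%


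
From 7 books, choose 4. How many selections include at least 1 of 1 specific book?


Complement: C(7,4) - C(6,4) = 35 - 15 = 20

20


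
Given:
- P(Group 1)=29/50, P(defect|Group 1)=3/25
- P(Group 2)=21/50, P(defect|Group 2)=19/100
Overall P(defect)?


P(B) = Σ P(B|Aᵢ)×P(Aᵢ)
  3/25×29/50 = 87/1250
  19/100×21/50 = 399/5000
Sum = 747/5000

P(defect) = 747/5000 ≈ 14.94%


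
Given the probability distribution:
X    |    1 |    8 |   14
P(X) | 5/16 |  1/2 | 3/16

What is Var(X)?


E[X] = 111/16
E[X²] = 1105/16
Var(X) = E[X²] - (E[X])² = 1105/16 - 12321/256 = 5359/256

Var(X) = 5359/256 ≈ 20.9336


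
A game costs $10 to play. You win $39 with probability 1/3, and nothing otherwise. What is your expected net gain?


E[gain] = (39-10)×1/3 + (-10)×2/3
= 29/3 - 20/3 = 3

Expected net gain = $3 ≈ $3.00


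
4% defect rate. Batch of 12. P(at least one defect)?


P(all good) = (24/25)^12 = 36520347436056576/59604644775390625
P(≥1 defect) = 23084297339334049/59604644775390625

P = 23084297339334049/59604644775390625 ≈ 38.73%


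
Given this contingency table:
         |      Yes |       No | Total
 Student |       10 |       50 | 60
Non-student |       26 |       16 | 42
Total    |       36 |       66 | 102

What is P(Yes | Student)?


P(Yes | Student) = 10/(10+50) = 10/60 = 1/6

P(Yes|Student) = 1/6 ≈ 16.67%


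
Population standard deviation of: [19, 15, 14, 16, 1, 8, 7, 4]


Mean = 84/8 = 21/2
  (19-21/2)²=289/4
  (15-21/2)²=81/4
  (14-21/2)²=49/4
  (16-21/2)²=121/4
  (1-21/2)²=361/4
  (8-21/2)²=25/4
  (7-21/2)²=49/4
  (4-21/2)²=169/4
Σ(x-μ)² = 286
σ² = 286/8 = 143/4

σ = √(143/4) ≈ 5.9791


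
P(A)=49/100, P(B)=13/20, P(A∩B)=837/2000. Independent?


P(A)×P(B) = 637/2000
P(A∩B) = 837/2000
Not equal → NOT independent

No, not independent


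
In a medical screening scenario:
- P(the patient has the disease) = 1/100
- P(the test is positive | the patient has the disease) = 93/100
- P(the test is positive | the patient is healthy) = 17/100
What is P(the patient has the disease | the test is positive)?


Using Bayes' theorem:
P(A|B) = P(B|A)·P(A) / P(B)

P(the test is positive) = 93/100 × 1/100 + 17/100 × 99/100
= 93/10000 + 1683/10000 = 111/625

P(the patient has the disease|the test is positive) = (93/10000) / (111/625) = 31/592

P(the patient has the disease|the test is positive) = 31/592 ≈ 5.24%


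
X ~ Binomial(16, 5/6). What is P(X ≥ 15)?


P(X ≥ 15) = Σ P(X=i) for i=15..16
P(X=15) = 30517578125/176319369216
P(X=16) = 152587890625/2821109907456
Sum = 213623046875/940369969152

P(X ≥ 15) = 213623046875/940369969152 ≈ 22.72%


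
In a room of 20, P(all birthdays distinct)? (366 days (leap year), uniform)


P(all different) = Π(366-i)/366 for i=0..19
= (366/366)×(365/366)×...×(347/366)
= 0.589430

P ≈ 0.5894 ≈ 58.94%


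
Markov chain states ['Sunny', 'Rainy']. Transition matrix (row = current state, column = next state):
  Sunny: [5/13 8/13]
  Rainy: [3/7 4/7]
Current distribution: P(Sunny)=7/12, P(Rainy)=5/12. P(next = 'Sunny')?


P(next=Sunny) = Σᵢ P(now=i)×P(i→Sunny)
= 7/12×5/13 + 5/12×3/7
= 35/156 + 5/28 = 110/273

P = 110/273 ≈ 0.4029


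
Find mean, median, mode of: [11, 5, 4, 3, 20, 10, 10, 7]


Sorted: [3, 4, 5, 7, 10, 10, 11, 20]
Mean = 70/8 = 35/4
Median = 17/2
Freq: {11: 1, 5: 1, 4: 1, 3: 1, 20: 1, 10: 2, 7: 1}
Mode: [10]

Mean=35/4, Median=17/2, Mode=10


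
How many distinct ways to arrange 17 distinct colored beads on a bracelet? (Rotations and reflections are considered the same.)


Free circular arrangements: rotations and reflections both identified.
(n-1)!/2 = 16!/2 = 20922789888000/2 = 10461394944000

10461394944000


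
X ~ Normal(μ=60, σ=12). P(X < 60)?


z = (60-60)/12 = 0.0
P(Z < 0.0) = 0.5000

P(X < 60) ≈ 0.5000


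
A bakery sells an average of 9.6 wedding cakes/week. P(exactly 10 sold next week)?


Poisson(λ=9.6): P(X=10) = e^(-λ)×λ^k/k!
= e^(-9.6) × 9.6^10 / 10!
≈ 6.772873649e-05 × 6648326359.92 / 3628800 ≈ 0.124086

P(X=10) ≈ 0.124086 ≈ 12.41%


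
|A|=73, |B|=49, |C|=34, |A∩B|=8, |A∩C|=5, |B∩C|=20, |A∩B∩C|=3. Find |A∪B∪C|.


|A∪B∪C| = 73+49+34-8-5-20+3 = 126

|A∪B∪C| = 126


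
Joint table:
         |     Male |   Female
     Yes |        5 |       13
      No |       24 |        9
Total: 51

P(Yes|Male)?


P(Yes|Male) = 5/(5+24) = 5/29

P = 5/29 ≈ 17.24%


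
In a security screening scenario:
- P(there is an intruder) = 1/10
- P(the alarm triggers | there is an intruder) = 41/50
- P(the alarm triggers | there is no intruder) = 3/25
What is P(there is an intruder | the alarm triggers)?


Using Bayes' theorem:
P(A|B) = P(B|A)·P(A) / P(B)

P(the alarm triggers) = 41/50 × 1/10 + 3/25 × 9/10
= 41/500 + 27/250 = 19/100

P(there is an intruder|the alarm triggers) = (41/500) / (19/100) = 41/95

P(there is an intruder|the alarm triggers) = 41/95 ≈ 43.16%


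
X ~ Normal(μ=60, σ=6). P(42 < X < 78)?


z₁=(42-60)/6=-3.0, z₂=(78-60)/6=3.0
P = Φ(3.0) - Φ(-3.0) = 0.998650 - 0.001350 = 0.997300 ≈ 0.9973

P(42 < X < 78) ≈ 0.9973


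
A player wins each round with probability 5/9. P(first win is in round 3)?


Geometric: P(X=3) = (1-p)^(k-1)×p = (4/9)^2×5/9 = 80/729

P(X=3) = 80/729 ≈ 10.97%


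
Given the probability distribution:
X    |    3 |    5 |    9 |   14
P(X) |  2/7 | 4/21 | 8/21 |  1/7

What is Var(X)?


E[X] = 152/21
E[X²] = 1390/21
Var(X) = E[X²] - (E[X])² = 1390/21 - 23104/441 = 6086/441

Var(X) = 6086/441 ≈ 13.8005


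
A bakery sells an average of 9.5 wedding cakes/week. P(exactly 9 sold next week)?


Poisson(λ=9.5): P(X=9) = e^(-λ)×λ^k/k!
= e^(-9.5) × 9.5^9 / 9!
≈ 7.485182989e-05 × 630249409.725 / 362880 ≈ 0.130003

P(X=9) ≈ 0.130003 ≈ 13.00%


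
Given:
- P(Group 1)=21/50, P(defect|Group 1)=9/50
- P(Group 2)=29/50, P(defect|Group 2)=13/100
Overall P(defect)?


P(B) = Σ P(B|Aᵢ)×P(Aᵢ)
  9/50×21/50 = 189/2500
  13/100×29/50 = 377/5000
Sum = 151/1000

P(defect) = 151/1000 ≈ 15.10%


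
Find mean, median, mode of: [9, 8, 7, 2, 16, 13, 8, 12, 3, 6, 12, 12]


Sorted: [2, 3, 6, 7, 8, 8, 9, 12, 12, 12, 13, 16]
Mean = 108/12 = 9
Median = 17/2
Freq: {9: 1, 8: 2, 7: 1, 2: 1, 16: 1, 13: 1, 12: 3, 3: 1, 6: 1}
Mode: [12]

Mean=9, Median=17/2, Mode=12


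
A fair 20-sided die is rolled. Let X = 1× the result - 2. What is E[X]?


E[die] = (1+20)/2 = 21/2
E[X] = 1×21/2 - 2 = 17/2

E[X] = 17/2


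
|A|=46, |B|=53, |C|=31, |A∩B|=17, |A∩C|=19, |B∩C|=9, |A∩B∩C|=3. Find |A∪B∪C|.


|A∪B∪C| = 46+53+31-17-19-9+3 = 88

|A∪B∪C| = 88


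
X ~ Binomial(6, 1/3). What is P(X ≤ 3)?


P(X ≤ 3) = Σ P(X=i) for i=0..3
P(X=0) = 64/729
P(X=1) = 64/243
P(X=2) = 80/243
P(X=3) = 160/729
Sum = 656/729

P(X ≤ 3) = 656/729 ≈ 89.99%


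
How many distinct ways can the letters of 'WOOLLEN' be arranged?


Letters: 7, freq: {'W': 1, 'O': 2, 'L': 2, 'E': 1, 'N': 1}
7!/(1!×2!×2!×1!×1!) = 5040/4 = 1260

1260


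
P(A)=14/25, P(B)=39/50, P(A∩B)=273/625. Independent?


P(A)×P(B) = 273/625
P(A∩B) = 273/625
Equal ✓ → Independent

Yes, independent


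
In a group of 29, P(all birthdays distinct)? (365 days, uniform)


P(all different) = Π(365-i)/365 for i=0..28
= (365/365)×(364/365)×...×(337/365)
= 0.319031

P ≈ 0.3190 ≈ 31.90%


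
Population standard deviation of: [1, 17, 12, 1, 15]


Mean = 46/5
  (1-46/5)²=1681/25
  (17-46/5)²=1521/25
  (12-46/5)²=196/25
  (1-46/5)²=1681/25
  (15-46/5)²=841/25
Σ(x-μ)² = 1184/5
σ² = (1184/5)/5 = 1184/25

σ = √(1184/25) ≈ 6.8819


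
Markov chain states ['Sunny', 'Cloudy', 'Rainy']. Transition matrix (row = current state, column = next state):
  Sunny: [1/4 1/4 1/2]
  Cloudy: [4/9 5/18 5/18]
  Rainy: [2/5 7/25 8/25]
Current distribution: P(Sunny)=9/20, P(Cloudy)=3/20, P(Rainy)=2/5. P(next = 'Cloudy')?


P(next=Cloudy) = Σᵢ P(now=i)×P(i→Cloudy)
= 9/20×1/4 + 3/20×5/18 + 2/5×7/25
= 9/80 + 1/24 + 14/125 = 1597/6000

P = 1597/6000 ≈ 0.2662


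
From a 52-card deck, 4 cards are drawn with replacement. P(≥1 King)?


P(not a King) = 48/52 = 12/13
P(none in 4 draws) = (12/13)^4 = 20736/28561
P(≥1 King) = 1 - 20736/28561 = 7825/28561

P = 7825/28561 ≈ 27.40%


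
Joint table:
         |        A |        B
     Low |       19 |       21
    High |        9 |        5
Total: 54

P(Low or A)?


P(Low∨A) = P(Low) + P(A) - P(Low∧A)
= (40 + 28 - 19)/54 = 49/54

P = 49/54 ≈ 90.74%


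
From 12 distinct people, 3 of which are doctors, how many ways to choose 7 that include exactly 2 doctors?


Choose 2 of the 3 doctors and 5 of the other 9 people:
C(3,2)×C(9,5) = 3×126 = 378

378


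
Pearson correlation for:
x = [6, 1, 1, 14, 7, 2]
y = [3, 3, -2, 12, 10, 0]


n=6, Σx=31, Σy=26, Σxy=257, Σx²=287, Σy²=266
r = (6×257 - 31×26)/√((6×287 - 31²)(6×266 - 26²))
= 736/√(761×920) = 736/√700120 ≈ 736/836.7317 ≈ 0.8796

r ≈ 0.8796


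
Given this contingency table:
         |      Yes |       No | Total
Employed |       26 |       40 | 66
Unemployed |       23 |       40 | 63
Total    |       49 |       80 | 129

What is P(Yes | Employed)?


P(Yes | Employed) = 26/(26+40) = 26/66 = 13/33

P(Yes|Employed) = 13/33 ≈ 39.39%


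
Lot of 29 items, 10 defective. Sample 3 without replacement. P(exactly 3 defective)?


Hypergeometric: C(10,3)×C(19,0)/C(29,3)
= 120×1/3654 = 20/609

P(X=3) = 20/609 ≈ 3.28%


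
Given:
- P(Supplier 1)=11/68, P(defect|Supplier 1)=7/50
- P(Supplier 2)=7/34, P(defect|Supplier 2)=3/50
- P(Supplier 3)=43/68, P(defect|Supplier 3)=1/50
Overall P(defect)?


P(B) = Σ P(B|Aᵢ)×P(Aᵢ)
  7/50×11/68 = 77/3400
  3/50×7/34 = 21/1700
  1/50×43/68 = 43/3400
Sum = 81/1700

P(defect) = 81/1700 ≈ 4.76%


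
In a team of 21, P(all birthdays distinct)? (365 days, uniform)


P(all different) = Π(365-i)/365 for i=0..20
= (365/365)×(364/365)×...×(345/365)
= 0.556312

P ≈ 0.5563 ≈ 55.63%


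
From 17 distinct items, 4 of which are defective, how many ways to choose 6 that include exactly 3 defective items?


Choose 3 of the 4 defective items and 3 of the other 13 items:
C(4,3)×C(13,3) = 4×286 = 1144

1144


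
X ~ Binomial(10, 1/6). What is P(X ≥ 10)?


P(X ≥ 10) = Σ P(X=i) for i=10..10
P(X=10) = 1/60466176
Sum = 1/60466176

P(X ≥ 10) = 1/60466176 ≈ 0.00%


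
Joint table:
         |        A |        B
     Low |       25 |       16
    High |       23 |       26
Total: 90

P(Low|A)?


P(Low|A) = 25/(25+23) = 25/48

P = 25/48 ≈ 52.08%


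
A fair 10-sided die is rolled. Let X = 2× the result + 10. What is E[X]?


E[die] = (1+10)/2 = 11/2
E[X] = 2×11/2 + 10 = 21

E[X] = 21


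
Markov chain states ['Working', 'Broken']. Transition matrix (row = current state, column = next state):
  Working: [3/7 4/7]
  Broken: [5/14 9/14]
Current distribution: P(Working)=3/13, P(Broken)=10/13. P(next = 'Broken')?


P(next=Broken) = Σᵢ P(now=i)×P(i→Broken)
= 3/13×4/7 + 10/13×9/14
= 12/91 + 45/91 = 57/91

P = 57/91 ≈ 0.6264


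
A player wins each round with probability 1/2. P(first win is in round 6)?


Geometric: P(X=6) = (1-p)^(k-1)×p = (1/2)^5×1/2 = 1/64

P(X=6) = 1/64 ≈ 1.56%


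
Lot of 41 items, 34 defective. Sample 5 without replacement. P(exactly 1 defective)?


Hypergeometric: C(34,1)×C(7,4)/C(41,5)
= 34×35/749398 = 595/374699

P(X=1) = 595/374699 ≈ 0.16%


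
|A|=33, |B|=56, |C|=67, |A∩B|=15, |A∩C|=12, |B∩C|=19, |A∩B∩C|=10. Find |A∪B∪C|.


|A∪B∪C| = 33+56+67-15-12-19+10 = 120

|A∪B∪C| = 120


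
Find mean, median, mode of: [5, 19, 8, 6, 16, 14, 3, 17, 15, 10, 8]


Sorted: [3, 5, 6, 8, 8, 10, 14, 15, 16, 17, 19]
Mean = 121/11 = 11
Median = 10
Freq: {5: 1, 19: 1, 8: 2, 6: 1, 16: 1, 14: 1, 3: 1, 17: 1, 15: 1, 10: 1}
Mode: [8]

Mean=11, Median=10, Mode=8


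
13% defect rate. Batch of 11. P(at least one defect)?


P(all good) = (87/100)^11 = 2161283703465490489863/10000000000000000000000
P(≥1 defect) = 7838716296534509510137/10000000000000000000000

P = 7838716296534509510137/10000000000000000000000 ≈ 78.39%


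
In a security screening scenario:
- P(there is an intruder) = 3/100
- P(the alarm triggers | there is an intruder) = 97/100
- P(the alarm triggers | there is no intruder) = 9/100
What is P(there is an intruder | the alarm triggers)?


Using Bayes' theorem:
P(A|B) = P(B|A)·P(A) / P(B)

P(the alarm triggers) = 97/100 × 3/100 + 9/100 × 97/100
= 291/10000 + 873/10000 = 291/2500

P(there is an intruder|the alarm triggers) = (291/10000) / (291/2500) = 1/4

P(there is an intruder|the alarm triggers) = 1/4 ≈ 25.00%


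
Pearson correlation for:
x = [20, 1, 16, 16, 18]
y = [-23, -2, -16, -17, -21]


n=5, Σx=71, Σy=-79, Σxy=-1368, Σx²=1237, Σy²=1519
r = (5×(-1368) - 71×(-79))/√((5×1237 - 71²)(5×1519 - (-79)²))
= -1231/√(1144×1354) = -1231/√1548976 ≈ -1231/1244.5786 ≈ -0.9891

r ≈ -0.9891


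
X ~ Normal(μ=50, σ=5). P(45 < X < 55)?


z₁=(45-50)/5=-1.0, z₂=(55-50)/5=1.0
P = Φ(1.0) - Φ(-1.0) = 0.841345 - 0.158655 = 0.682690 ≈ 0.6827

P(45 < X < 55) ≈ 0.6827


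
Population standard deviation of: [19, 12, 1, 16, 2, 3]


Mean = 53/6
  (19-53/6)²=3721/36
  (12-53/6)²=361/36
  (1-53/6)²=2209/36
  (16-53/6)²=1849/36
  (2-53/6)²=1681/36
  (3-53/6)²=1225/36
Σ(x-μ)² = 1841/6
σ² = (1841/6)/6 = 1841/36

σ = √(1841/36) ≈ 7.1511


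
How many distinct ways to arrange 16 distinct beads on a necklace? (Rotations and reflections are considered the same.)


Free circular arrangements: rotations and reflections both identified.
(n-1)!/2 = 15!/2 = 1307674368000/2 = 653837184000

653837184000


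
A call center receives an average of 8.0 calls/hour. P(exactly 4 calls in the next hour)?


Poisson(λ=8.0): P(X=4) = e^(-λ)×λ^k/k!
= e^(-8.0) × 8.0^4 / 4!
≈ 0.0003354626279 × 4096 / 24 ≈ 0.057252

P(X=4) ≈ 0.057252 ≈ 5.73%


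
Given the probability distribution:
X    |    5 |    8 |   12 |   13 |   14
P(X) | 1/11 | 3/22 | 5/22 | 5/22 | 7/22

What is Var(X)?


E[X] = 257/22
E[X²] = 289/2
Var(X) = E[X²] - (E[X])² = 289/2 - 66049/484 = 3889/484

Var(X) = 3889/484 ≈ 8.0351


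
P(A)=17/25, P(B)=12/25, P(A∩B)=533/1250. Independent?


P(A)×P(B) = 204/625
P(A∩B) = 533/1250
Not equal → NOT independent

No, not independent


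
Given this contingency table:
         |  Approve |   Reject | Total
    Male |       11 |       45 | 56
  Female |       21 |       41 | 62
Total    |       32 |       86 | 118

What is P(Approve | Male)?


P(Approve | Male) = 11/(11+45) = 11/56

P(Approve|Male) = 11/56 ≈ 19.64%


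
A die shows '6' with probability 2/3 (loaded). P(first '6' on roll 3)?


Geometric: P(X=3) = (1-p)^(k-1)×p = (1/3)^2×2/3 = 2/27

P(X=3) = 2/27 ≈ 7.41%


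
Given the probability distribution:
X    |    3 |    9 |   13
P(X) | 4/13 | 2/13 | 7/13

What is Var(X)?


E[X] = 121/13
E[X²] = 1381/13
Var(X) = E[X²] - (E[X])² = 1381/13 - 14641/169 = 3312/169

Var(X) = 3312/169 ≈ 19.5976


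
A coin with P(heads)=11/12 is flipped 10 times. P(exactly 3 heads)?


Binomial: P(X=3) = C(10,3)×p^3×(1-p)^7
= 120 × 1331/1728 × 1/35831808 = 6655/2579890176

P(X=3) = 6655/2579890176 ≈ 0.00%


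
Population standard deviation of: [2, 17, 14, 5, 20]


Mean = 58/5
  (2-58/5)²=2304/25
  (17-58/5)²=729/25
  (14-58/5)²=144/25
  (5-58/5)²=1089/25
  (20-58/5)²=1764/25
Σ(x-μ)² = 1206/5
σ² = (1206/5)/5 = 1206/25

σ = √(1206/25) ≈ 6.9455


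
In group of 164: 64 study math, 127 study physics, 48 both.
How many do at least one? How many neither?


|A∪B| = 64+127-48 = 143
Neither = 164-143 = 21

At least one: 143; Neither: 21


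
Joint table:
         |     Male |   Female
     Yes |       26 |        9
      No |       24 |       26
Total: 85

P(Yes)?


P(Yes) = (26+9)/85 = 35/85 = 7/17

P(Yes) = 7/17 ≈ 41.18%


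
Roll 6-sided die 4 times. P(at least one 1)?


P(no 1)^4 = (5/6)^4 = 625/1296
P(≥1) = 1 - 625/1296 = 671/1296

P = 671/1296 ≈ 51.77%


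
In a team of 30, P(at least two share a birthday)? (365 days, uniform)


P(all different) = Π(365-i)/365 for i=0..29
= 0.293684
P(match) = 1 - 0.293684 = 0.706316

P ≈ 0.7063 ≈ 70.63%


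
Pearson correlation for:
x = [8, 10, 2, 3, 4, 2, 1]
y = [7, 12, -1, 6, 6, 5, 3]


n=7, Σx=30, Σy=38, Σxy=229, Σx²=198, Σy²=300
r = (7×229 - 30×38)/√((7×198 - 30²)(7×300 - 38²))
= 463/√(486×656) = 463/√318816 ≈ 463/564.6379 ≈ 0.8200

r ≈ 0.8200


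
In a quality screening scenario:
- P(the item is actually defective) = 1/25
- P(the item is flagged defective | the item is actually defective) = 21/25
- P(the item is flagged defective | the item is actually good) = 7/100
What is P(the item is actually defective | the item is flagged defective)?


Using Bayes' theorem:
P(A|B) = P(B|A)·P(A) / P(B)

P(the item is flagged defective) = 21/25 × 1/25 + 7/100 × 24/25
= 21/625 + 42/625 = 63/625

P(the item is actually defective|the item is flagged defective) = (21/625) / (63/625) = 1/3

P(the item is actually defective|the item is flagged defective) = 1/3 ≈ 33.33%


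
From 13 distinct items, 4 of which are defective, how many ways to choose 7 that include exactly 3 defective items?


Choose 3 of the 4 defective items and 4 of the other 9 items:
C(4,3)×C(9,4) = 4×126 = 504

504


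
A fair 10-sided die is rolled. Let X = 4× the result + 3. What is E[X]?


E[die] = (1+10)/2 = 11/2
E[X] = 4×11/2 + 3 = 25

E[X] = 25


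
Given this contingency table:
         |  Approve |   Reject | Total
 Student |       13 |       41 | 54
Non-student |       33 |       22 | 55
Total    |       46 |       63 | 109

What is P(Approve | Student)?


P(Approve | Student) = 13/(13+41) = 13/54

P(Approve|Student) = 13/54 ≈ 24.07%


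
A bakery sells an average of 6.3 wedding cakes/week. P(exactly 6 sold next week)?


Poisson(λ=6.3): P(X=6) = e^(-λ)×λ^k/k!
= e^(-6.3) × 6.3^6 / 6!
≈ 0.001836304777 × 62523.502209 / 720 ≈ 0.159461

P(X=6) ≈ 0.159461 ≈ 15.95%


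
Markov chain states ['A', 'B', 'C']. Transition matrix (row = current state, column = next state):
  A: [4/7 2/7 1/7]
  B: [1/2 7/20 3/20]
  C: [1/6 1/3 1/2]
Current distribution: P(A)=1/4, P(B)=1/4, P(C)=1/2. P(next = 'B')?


P(next=B) = Σᵢ P(now=i)×P(i→B)
= 1/4×2/7 + 1/4×7/20 + 1/2×1/3
= 1/14 + 7/80 + 1/6 = 547/1680

P = 547/1680 ≈ 0.3256


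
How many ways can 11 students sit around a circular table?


Circular arrangements of 11 distinct objects: fix one position to break rotational symmetry.
(n-1)! = 10! = 3628800

3628800


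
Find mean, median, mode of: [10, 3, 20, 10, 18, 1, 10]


Sorted: [1, 3, 10, 10, 10, 18, 20]
Mean = 72/7
Median = 10
Freq: {10: 3, 3: 1, 20: 1, 18: 1, 1: 1}
Mode: [10]

Mean=72/7, Median=10, Mode=10


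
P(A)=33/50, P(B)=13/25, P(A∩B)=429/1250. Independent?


P(A)×P(B) = 429/1250
P(A∩B) = 429/1250
Equal ✓ → Independent

Yes, independent


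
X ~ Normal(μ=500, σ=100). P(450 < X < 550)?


z₁=(450-500)/100=-0.5, z₂=(550-500)/100=0.5
P = Φ(0.5) - Φ(-0.5) = 0.691462 - 0.308538 = 0.382924 ≈ 0.3829

P(450 < X < 550) ≈ 0.3829


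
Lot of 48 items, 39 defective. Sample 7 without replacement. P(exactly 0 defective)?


Hypergeometric: C(39,0)×C(9,7)/C(48,7)
= 1×36/73629072 = 1/2045252

P(X=0) = 1/2045252 ≈ 0.00%


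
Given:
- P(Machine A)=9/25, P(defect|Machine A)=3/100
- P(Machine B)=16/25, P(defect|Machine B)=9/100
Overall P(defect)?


P(B) = Σ P(B|Aᵢ)×P(Aᵢ)
  3/100×9/25 = 27/2500
  9/100×16/25 = 36/625
Sum = 171/2500

P(defect) = 171/2500 ≈ 6.84%


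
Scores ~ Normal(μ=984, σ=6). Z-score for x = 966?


z = (x - μ)/σ = (966 - 984)/6 = -3.0

z = -3.0


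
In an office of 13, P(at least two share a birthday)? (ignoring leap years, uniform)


P(all different) = Π(365-i)/365 for i=0..12
= 0.805590
P(match) = 1 - 0.805590 = 0.194410

P ≈ 0.1944 ≈ 19.44%


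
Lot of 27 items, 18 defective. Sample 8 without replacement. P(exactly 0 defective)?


Hypergeometric: C(18,0)×C(9,8)/C(27,8)
= 1×9/2220075 = 1/246675

P(X=0) = 1/246675 ≈ 0.00%


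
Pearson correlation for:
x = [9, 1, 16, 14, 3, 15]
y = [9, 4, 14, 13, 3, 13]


n=6, Σx=58, Σy=56, Σxy=695, Σx²=768, Σy²=640
r = (6×695 - 58×56)/√((6×768 - 58²)(6×640 - 56²))
= 922/√(1244×704) = 922/√875776 ≈ 922/935.8290 ≈ 0.9852

r ≈ 0.9852


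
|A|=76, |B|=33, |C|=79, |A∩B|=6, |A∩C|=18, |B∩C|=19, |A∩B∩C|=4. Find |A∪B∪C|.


|A∪B∪C| = 76+33+79-6-18-19+4 = 149

|A∪B∪C| = 149


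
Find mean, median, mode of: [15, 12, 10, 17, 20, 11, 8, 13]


Sorted: [8, 10, 11, 12, 13, 15, 17, 20]
Mean = 106/8 = 53/4
Median = 25/2
Freq: {15: 1, 12: 1, 10: 1, 17: 1, 20: 1, 11: 1, 8: 1, 13: 1}
Mode: No mode

Mean=53/4, Median=25/2, Mode=No mode


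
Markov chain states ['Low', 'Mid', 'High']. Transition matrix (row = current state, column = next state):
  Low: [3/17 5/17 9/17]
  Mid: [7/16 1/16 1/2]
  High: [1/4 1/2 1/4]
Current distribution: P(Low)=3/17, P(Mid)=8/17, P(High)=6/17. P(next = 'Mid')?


P(next=Mid) = Σᵢ P(now=i)×P(i→Mid)
= 3/17×5/17 + 8/17×1/16 + 6/17×1/2
= 15/289 + 1/34 + 3/17 = 149/578

P = 149/578 ≈ 0.2578


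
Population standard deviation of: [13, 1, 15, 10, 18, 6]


Mean = 63/6 = 21/2
  (13-21/2)²=25/4
  (1-21/2)²=361/4
  (15-21/2)²=81/4
  (10-21/2)²=1/4
  (18-21/2)²=225/4
  (6-21/2)²=81/4
Σ(x-μ)² = 387/2
σ² = (387/2)/6 = 129/4

σ = √(129/4) ≈ 5.6789


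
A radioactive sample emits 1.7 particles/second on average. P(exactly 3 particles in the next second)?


Poisson(λ=1.7): P(X=3) = e^(-λ)×λ^k/k!
= e^(-1.7) × 1.7^3 / 3!
≈ 0.1826835241 × 4.913 / 6 ≈ 0.149587

P(X=3) ≈ 0.149587 ≈ 14.96%


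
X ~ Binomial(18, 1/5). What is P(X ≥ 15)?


P(X ≥ 15) = Σ P(X=i) for i=15..18
P(X=15) = 52224/3814697265625
P(X=16) = 2448/3814697265625
P(X=17) = 72/3814697265625
P(X=18) = 1/3814697265625
Sum = 10949/762939453125

P(X ≥ 15) = 10949/762939453125 ≈ 0.00%


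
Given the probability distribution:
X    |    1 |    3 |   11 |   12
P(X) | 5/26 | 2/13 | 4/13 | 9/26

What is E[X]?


E[X] = Σ x·P(X=x)
= (1)×(5/26) + (3)×(2/13) + (11)×(4/13) + (12)×(9/26)
= 213/26

E[X] = 213/26


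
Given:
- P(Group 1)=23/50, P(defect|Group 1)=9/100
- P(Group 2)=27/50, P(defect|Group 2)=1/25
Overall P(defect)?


P(B) = Σ P(B|Aᵢ)×P(Aᵢ)
  9/100×23/50 = 207/5000
  1/25×27/50 = 27/1250
Sum = 63/1000

P(defect) = 63/1000 ≈ 6.30%


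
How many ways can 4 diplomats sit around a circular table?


Circular arrangements of 4 distinct objects: fix one position to break rotational symmetry.
(n-1)! = 3! = 6

6


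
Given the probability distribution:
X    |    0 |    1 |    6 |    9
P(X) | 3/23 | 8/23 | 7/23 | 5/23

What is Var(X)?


E[X] = 95/23
E[X²] = 665/23
Var(X) = E[X²] - (E[X])² = 665/23 - 9025/529 = 6270/529

Var(X) = 6270/529 ≈ 11.8526


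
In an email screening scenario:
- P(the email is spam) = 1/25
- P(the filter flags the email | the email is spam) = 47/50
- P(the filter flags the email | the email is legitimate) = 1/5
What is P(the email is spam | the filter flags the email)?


Using Bayes' theorem:
P(A|B) = P(B|A)·P(A) / P(B)

P(the filter flags the email) = 47/50 × 1/25 + 1/5 × 24/25
= 47/1250 + 24/125 = 287/1250

P(the email is spam|the filter flags the email) = (47/1250) / (287/1250) = 47/287

P(the email is spam|the filter flags the email) = 47/287 ≈ 16.38%


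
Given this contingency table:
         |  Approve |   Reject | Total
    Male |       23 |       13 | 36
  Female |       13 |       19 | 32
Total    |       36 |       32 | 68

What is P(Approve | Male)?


P(Approve | Male) = 23/(23+13) = 23/36

P(Approve|Male) = 23/36 ≈ 63.89%


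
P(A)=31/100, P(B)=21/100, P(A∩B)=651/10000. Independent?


P(A)×P(B) = 651/10000
P(A∩B) = 651/10000
Equal ✓ → Independent

Yes, independent


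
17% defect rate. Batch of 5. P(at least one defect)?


P(all good) = (83/100)^5 = 3939040643/10000000000
P(≥1 defect) = 6060959357/10000000000

P = 6060959357/10000000000 ≈ 60.61%


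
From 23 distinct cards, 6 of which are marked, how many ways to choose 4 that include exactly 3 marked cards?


Choose 3 of the 6 marked cards and 1 of the other 17 cards:
C(6,3)×C(17,1) = 20×17 = 340

340


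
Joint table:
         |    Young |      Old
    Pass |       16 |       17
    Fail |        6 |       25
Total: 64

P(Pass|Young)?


P(Pass|Young) = 16/(16+6) = 16/22 = 8/11

P = 8/11 ≈ 72.73%


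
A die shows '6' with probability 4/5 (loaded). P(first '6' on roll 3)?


Geometric: P(X=3) = (1-p)^(k-1)×p = (1/5)^2×4/5 = 4/125

P(X=3) = 4/125 ≈ 3.20%


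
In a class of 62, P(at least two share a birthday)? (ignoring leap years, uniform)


P(all different) = Π(365-i)/365 for i=0..61
= 0.004090
P(match) = 1 - 0.004090 = 0.995910

P ≈ 0.9959 ≈ 99.59%
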